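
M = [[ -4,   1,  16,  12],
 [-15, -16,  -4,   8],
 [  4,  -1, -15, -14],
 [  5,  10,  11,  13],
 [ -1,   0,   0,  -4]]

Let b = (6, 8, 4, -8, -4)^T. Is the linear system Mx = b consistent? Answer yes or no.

no

Row reduce the augmented matrix [M | b].
R2 ← R2 − (15/4)·R1: [0, -79/4, -64, -37, -29/2]
R3 ← R3 + R1: [0, 0, 1, -2, 10]
R4 ← R4 + (5/4)·R1: [0, 45/4, 31, 28, -1/2]
R5 ← R5 − (1/4)·R1: [0, -1/4, -4, -7, -11/2]
R4 ← R4 + (45/79)·R2: [0, 0, -431/79, 547/79, -692/79]
R5 ← R5 − (1/79)·R2: [0, 0, -252/79, -516/79, -420/79]
R4 ← R4 + (431/79)·R3: [0, 0, 0, -315/79, 3618/79]
R5 ← R5 + (252/79)·R3: [0, 0, 0, -1020/79, 2100/79]
R5 ← R5 − (68/21)·R4: [0, 0, 0, 0, -852/7]
The echelon form has 5 nonzero rows; the last pivot sits in the augmented column, so rank(M) = 4 but rank([M|b]) = 5.
Since the ranks differ, the system is inconsistent.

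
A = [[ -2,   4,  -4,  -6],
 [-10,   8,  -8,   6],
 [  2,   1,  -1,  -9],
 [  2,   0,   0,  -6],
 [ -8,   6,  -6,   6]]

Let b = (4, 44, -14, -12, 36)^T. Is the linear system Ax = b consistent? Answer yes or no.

yes

Row reduce the augmented matrix [A | b].
R2 ← R2 − (5)·R1: [0, -12, 12, 36, 24]
R3 ← R3 + R1: [0, 5, -5, -15, -10]
R4 ← R4 + R1: [0, 4, -4, -12, -8]
R5 ← R5 − (4)·R1: [0, -10, 10, 30, 20]
R3 ← R3 + (5/12)·R2: [0, 0, 0, 0, 0]
R4 ← R4 + (1/3)·R2: [0, 0, 0, 0, 0]
R5 ← R5 − (5/6)·R2: [0, 0, 0, 0, 0]
The echelon form has 2 nonzero rows, and every pivot lies in the first 4 columns, so rank(A) = rank([A|b]) = 2.
The system is consistent.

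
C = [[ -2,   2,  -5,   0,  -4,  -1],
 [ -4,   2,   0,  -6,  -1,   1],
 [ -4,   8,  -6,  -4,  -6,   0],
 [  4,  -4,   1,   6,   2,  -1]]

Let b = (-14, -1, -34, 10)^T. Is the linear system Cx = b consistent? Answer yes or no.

yes

Row reduce the augmented matrix [C | b].
R2 ← R2 − (2)·R1: [0, -2, 10, -6, 7, 3, 27]
R3 ← R3 − (2)·R1: [0, 4, 4, -4, 2, 2, -6]
R4 ← R4 + (2)·R1: [0, 0, -9, 6, -6, -3, -18]
R3 ← R3 + (2)·R2: [0, 0, 24, -16, 16, 8, 48]
R4 ← R4 + (3/8)·R3: [0, 0, 0, 0, 0, 0, 0]
The echelon form has 3 nonzero rows, and every pivot lies in the first 6 columns, so rank(C) = rank([C|b]) = 3.
The system is consistent.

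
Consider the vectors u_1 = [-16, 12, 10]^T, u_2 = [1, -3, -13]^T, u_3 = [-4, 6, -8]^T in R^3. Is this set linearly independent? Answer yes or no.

Form the matrix with these vectors as rows and row reduce.
R2 ← R2 + (1/16)·R1: [0, -9/4, -99/8]
R3 ← R3 − (1/4)·R1: [0, 3, -21/2]
R3 ← R3 + (4/3)·R2: [0, 0, -27]
3 nonzero rows, so the 3 vectors span a space of dimension 3.
Since 3 = 3, the vectors are linearly independent.

yes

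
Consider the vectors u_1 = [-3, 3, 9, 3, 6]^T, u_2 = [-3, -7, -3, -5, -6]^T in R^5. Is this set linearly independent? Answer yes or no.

yes

Form the matrix with these vectors as rows and row reduce.
R2 ← R2 − R1: [0, -10, -12, -8, -12]
2 nonzero rows, so the 2 vectors span a space of dimension 2.
Since 2 = 2, the vectors are linearly independent.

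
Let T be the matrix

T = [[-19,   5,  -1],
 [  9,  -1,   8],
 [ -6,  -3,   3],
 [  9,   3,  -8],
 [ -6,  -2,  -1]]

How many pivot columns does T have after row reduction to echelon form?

Row reduce to echelon form.
R2 ← R2 + (9/19)·R1: [0, 26/19, 143/19]
R3 ← R3 − (6/19)·R1: [0, -87/19, 63/19]
R4 ← R4 + (9/19)·R1: [0, 102/19, -161/19]
R5 ← R5 − (6/19)·R1: [0, -68/19, -13/19]
R3 ← R3 + (87/26)·R2: [0, 0, 57/2]
R4 ← R4 − (51/13)·R2: [0, 0, -38]
R5 ← R5 + (34/13)·R2: [0, 0, 19]
R4 ← R4 + (4/3)·R3: [0, 0, 0]
R5 ← R5 − (2/3)·R3: [0, 0, 0]
Echelon form has 3 nonzero rows, so rank(T) = 3.
Each nonzero row contributes one pivot column: 3 pivot columns.

3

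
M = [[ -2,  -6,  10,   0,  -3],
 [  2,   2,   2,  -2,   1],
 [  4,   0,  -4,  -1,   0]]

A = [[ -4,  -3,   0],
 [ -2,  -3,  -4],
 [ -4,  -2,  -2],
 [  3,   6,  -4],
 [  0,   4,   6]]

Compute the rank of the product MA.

First compute MA:
[[-20,  -8, -14],
 [-26, -24,   2],
 [ -3, -10,  12]]
Now row reduce the product.
R2 ← R2 − (13/10)·R1: [0, -68/5, 101/5]
R3 ← R3 − (3/20)·R1: [0, -44/5, 141/10]
R3 ← R3 − (11/17)·R2: [0, 0, 35/34]
3 nonzero rows, so rank(MA) = 3.

3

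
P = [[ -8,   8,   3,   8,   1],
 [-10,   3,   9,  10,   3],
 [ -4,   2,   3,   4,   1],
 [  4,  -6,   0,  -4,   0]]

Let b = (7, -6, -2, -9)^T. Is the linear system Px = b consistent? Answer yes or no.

no

Row reduce the augmented matrix [P | b].
R2 ← R2 − (5/4)·R1: [0, -7, 21/4, 0, 7/4, -59/4]
R3 ← R3 − (1/2)·R1: [0, -2, 3/2, 0, 1/2, -11/2]
R4 ← R4 + (1/2)·R1: [0, -2, 3/2, 0, 1/2, -11/2]
R3 ← R3 − (2/7)·R2: [0, 0, 0, 0, 0, -9/7]
R4 ← R4 − (2/7)·R2: [0, 0, 0, 0, 0, -9/7]
R4 ← R4 − R3: [0, 0, 0, 0, 0, 0]
The echelon form has 3 nonzero rows; the last pivot sits in the augmented column, so rank(P) = 2 but rank([P|b]) = 3.
Since the ranks differ, the system is inconsistent.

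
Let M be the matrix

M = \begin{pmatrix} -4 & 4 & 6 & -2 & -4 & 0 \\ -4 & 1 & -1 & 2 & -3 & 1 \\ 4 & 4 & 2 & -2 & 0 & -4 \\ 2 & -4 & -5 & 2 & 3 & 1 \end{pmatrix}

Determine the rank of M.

3

Row reduce to echelon form.
R2 ← R2 − R1: [0, -3, -7, 4, 1, 1]
R3 ← R3 + R1: [0, 8, 8, -4, -4, -4]
R4 ← R4 + (1/2)·R1: [0, -2, -2, 1, 1, 1]
R3 ← R3 + (8/3)·R2: [0, 0, -32/3, 20/3, -4/3, -4/3]
R4 ← R4 − (2/3)·R2: [0, 0, 8/3, -5/3, 1/3, 1/3]
R4 ← R4 + (1/4)·R3: [0, 0, 0, 0, 0, 0]
Echelon form has 3 nonzero rows, so rank(M) = 3.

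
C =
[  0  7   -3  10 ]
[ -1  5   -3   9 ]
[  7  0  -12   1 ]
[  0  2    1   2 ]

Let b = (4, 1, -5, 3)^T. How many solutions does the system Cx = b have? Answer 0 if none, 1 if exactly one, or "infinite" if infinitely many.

1

Row reduce the augmented matrix [C | b].
Swap R1 ↔ R2
R3 ← R3 + (7)·R1: [0, 35, -33, 64, 2]
R3 ← R3 − (5)·R2: [0, 0, -18, 14, -18]
R4 ← R4 − (2/7)·R2: [0, 0, 13/7, -6/7, 13/7]
R4 ← R4 + (13/126)·R3: [0, 0, 0, 37/63, 0]
The echelon form has 4 nonzero rows, and every pivot lies in the first 4 columns, so rank(C) = rank([C|b]) = 4.
The system is consistent.
rank = 4 = number of unknowns, so the solution is unique.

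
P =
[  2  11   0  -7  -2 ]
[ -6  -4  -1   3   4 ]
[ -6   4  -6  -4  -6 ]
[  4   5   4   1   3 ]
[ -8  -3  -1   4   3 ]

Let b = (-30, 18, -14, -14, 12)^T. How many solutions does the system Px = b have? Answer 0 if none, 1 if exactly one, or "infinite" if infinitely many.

1

Row reduce the augmented matrix [P | b].
R2 ← R2 + (3)·R1: [0, 29, -1, -18, -2, -72]
R3 ← R3 + (3)·R1: [0, 37, -6, -25, -12, -104]
R4 ← R4 − (2)·R1: [0, -17, 4, 15, 7, 46]
R5 ← R5 + (4)·R1: [0, 41, -1, -24, -5, -108]
R3 ← R3 − (37/29)·R2: [0, 0, -137/29, -59/29, -274/29, -352/29]
R4 ← R4 + (17/29)·R2: [0, 0, 99/29, 129/29, 169/29, 110/29]
R5 ← R5 − (41/29)·R2: [0, 0, 12/29, 42/29, -63/29, -180/29]
R4 ← R4 + (99/137)·R3: [0, 0, 0, 408/137, -1, -682/137]
R5 ← R5 + (12/137)·R3: [0, 0, 0, 174/137, -3, -996/137]
R5 ← R5 − (29/68)·R4: [0, 0, 0, 0, -175/68, -175/34]
The echelon form has 5 nonzero rows, and every pivot lies in the first 5 columns, so rank(P) = rank([P|b]) = 5.
The system is consistent.
rank = 5 = number of unknowns, so the solution is unique.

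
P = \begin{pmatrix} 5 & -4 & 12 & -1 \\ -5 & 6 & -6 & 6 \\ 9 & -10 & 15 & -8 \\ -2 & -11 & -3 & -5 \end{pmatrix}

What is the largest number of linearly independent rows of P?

Row reduce to echelon form.
R2 ← R2 + R1: [0, 2, 6, 5]
R3 ← R3 − (9/5)·R1: [0, -14/5, -33/5, -31/5]
R4 ← R4 + (2/5)·R1: [0, -63/5, 9/5, -27/5]
R3 ← R3 + (7/5)·R2: [0, 0, 9/5, 4/5]
R4 ← R4 + (63/10)·R2: [0, 0, 198/5, 261/10]
R4 ← R4 − (22)·R3: [0, 0, 0, 17/2]
Echelon form has 4 nonzero rows, so rank(P) = 4.
The rank gives the maximum number of linearly independent rows: 4.

4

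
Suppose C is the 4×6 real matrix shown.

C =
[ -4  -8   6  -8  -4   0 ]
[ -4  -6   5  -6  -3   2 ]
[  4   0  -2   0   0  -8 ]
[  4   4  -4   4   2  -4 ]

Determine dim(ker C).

Row reduce to echelon form.
R2 ← R2 − R1: [0, 2, -1, 2, 1, 2]
R3 ← R3 + R1: [0, -8, 4, -8, -4, -8]
R4 ← R4 + R1: [0, -4, 2, -4, -2, -4]
R3 ← R3 + (4)·R2: [0, 0, 0, 0, 0, 0]
R4 ← R4 + (2)·R2: [0, 0, 0, 0, 0, 0]
2 nonzero rows, so rank(C) = 2.
C has 6 columns; by rank–nullity, nullity = 6 − 2 = 4.

4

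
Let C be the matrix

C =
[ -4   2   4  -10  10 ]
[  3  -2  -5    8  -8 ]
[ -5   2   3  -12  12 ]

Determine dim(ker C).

Row reduce to echelon form.
R2 ← R2 + (3/4)·R1: [0, -1/2, -2, 1/2, -1/2]
R3 ← R3 − (5/4)·R1: [0, -1/2, -2, 1/2, -1/2]
R3 ← R3 − R2: [0, 0, 0, 0, 0]
2 nonzero rows, so rank(C) = 2.
C has 5 columns; by rank–nullity, nullity = 5 − 2 = 3.

3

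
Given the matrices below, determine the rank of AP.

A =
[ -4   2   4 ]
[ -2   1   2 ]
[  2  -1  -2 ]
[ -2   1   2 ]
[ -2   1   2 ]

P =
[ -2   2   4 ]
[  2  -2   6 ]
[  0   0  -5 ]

1

First compute AP:
[[ 12, -12, -24],
 [  6,  -6, -12],
 [ -6,   6,  12],
 [  6,  -6, -12],
 [  6,  -6, -12]]
Now row reduce the product.
R2 ← R2 − (1/2)·R1: [0, 0, 0]
R3 ← R3 + (1/2)·R1: [0, 0, 0]
R4 ← R4 − (1/2)·R1: [0, 0, 0]
R5 ← R5 − (1/2)·R1: [0, 0, 0]
1 nonzero row, so rank(AP) = 1.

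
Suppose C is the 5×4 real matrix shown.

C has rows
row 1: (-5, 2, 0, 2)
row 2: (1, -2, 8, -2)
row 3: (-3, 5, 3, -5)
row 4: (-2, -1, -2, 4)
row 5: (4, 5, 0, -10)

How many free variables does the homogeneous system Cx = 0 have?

Row reduce to echelon form.
R2 ← R2 + (1/5)·R1: [0, -8/5, 8, -8/5]
R3 ← R3 − (3/5)·R1: [0, 19/5, 3, -31/5]
R4 ← R4 − (2/5)·R1: [0, -9/5, -2, 16/5]
R5 ← R5 + (4/5)·R1: [0, 33/5, 0, -42/5]
R3 ← R3 + (19/8)·R2: [0, 0, 22, -10]
R4 ← R4 − (9/8)·R2: [0, 0, -11, 5]
R5 ← R5 + (33/8)·R2: [0, 0, 33, -15]
R4 ← R4 + (1/2)·R3: [0, 0, 0, 0]
R5 ← R5 − (3/2)·R3: [0, 0, 0, 0]
3 nonzero rows, so rank(C) = 3.
C has 4 columns; by rank–nullity, nullity = 4 − 3 = 1.

1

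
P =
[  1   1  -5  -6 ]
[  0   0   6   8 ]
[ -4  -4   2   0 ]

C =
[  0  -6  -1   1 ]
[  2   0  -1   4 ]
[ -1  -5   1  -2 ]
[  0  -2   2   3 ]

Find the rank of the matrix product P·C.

First compute PC:
[[  7,  31, -19,  -3],
 [ -6, -46,  22,  12],
 [-10,  14,  10, -24]]
Now row reduce the product.
R2 ← R2 + (6/7)·R1: [0, -136/7, 40/7, 66/7]
R3 ← R3 + (10/7)·R1: [0, 408/7, -120/7, -198/7]
R3 ← R3 + (3)·R2: [0, 0, 0, 0]
2 nonzero rows, so rank(PC) = 2.

2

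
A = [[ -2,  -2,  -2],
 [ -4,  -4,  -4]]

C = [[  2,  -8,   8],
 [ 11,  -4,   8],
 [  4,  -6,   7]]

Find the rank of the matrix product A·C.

1

First compute AC:
[[-34,  36, -46],
 [-68,  72, -92]]
Now row reduce the product.
R2 ← R2 − (2)·R1: [0, 0, 0]
1 nonzero row, so rank(AC) = 1.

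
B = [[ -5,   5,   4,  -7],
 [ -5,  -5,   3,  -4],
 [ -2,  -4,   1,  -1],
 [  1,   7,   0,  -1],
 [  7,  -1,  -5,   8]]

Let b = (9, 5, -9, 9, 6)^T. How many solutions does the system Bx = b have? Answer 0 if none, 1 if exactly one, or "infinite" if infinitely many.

Row reduce the augmented matrix [B | b].
R2 ← R2 − R1: [0, -10, -1, 3, -4]
R3 ← R3 − (2/5)·R1: [0, -6, -3/5, 9/5, -63/5]
R4 ← R4 + (1/5)·R1: [0, 8, 4/5, -12/5, 54/5]
R5 ← R5 + (7/5)·R1: [0, 6, 3/5, -9/5, 93/5]
R3 ← R3 − (3/5)·R2: [0, 0, 0, 0, -51/5]
R4 ← R4 + (4/5)·R2: [0, 0, 0, 0, 38/5]
R5 ← R5 + (3/5)·R2: [0, 0, 0, 0, 81/5]
R4 ← R4 + (38/51)·R3: [0, 0, 0, 0, 0]
R5 ← R5 + (27/17)·R3: [0, 0, 0, 0, 0]
The echelon form has 3 nonzero rows; the last pivot sits in the augmented column, so rank(B) = 2 but rank([B|b]) = 3.
Since the ranks differ, the system is inconsistent.
It has no solutions.

0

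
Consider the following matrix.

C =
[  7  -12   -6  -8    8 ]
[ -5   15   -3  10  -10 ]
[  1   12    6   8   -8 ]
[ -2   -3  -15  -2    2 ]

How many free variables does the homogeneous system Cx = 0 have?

2

Row reduce to echelon form.
R2 ← R2 + (5/7)·R1: [0, 45/7, -51/7, 30/7, -30/7]
R3 ← R3 − (1/7)·R1: [0, 96/7, 48/7, 64/7, -64/7]
R4 ← R4 + (2/7)·R1: [0, -45/7, -117/7, -30/7, 30/7]
R3 ← R3 − (32/15)·R2: [0, 0, 112/5, 0, 0]
R4 ← R4 + R2: [0, 0, -24, 0, 0]
R4 ← R4 + (15/14)·R3: [0, 0, 0, 0, 0]
3 nonzero rows, so rank(C) = 3.
C has 5 columns; by rank–nullity, nullity = 5 − 3 = 2.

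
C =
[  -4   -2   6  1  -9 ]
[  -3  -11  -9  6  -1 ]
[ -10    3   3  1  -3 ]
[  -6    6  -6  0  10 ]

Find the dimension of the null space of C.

2

Row reduce to echelon form.
R2 ← R2 − (3/4)·R1: [0, -19/2, -27/2, 21/4, 23/4]
R3 ← R3 − (5/2)·R1: [0, 8, -12, -3/2, 39/2]
R4 ← R4 − (3/2)·R1: [0, 9, -15, -3/2, 47/2]
R3 ← R3 + (16/19)·R2: [0, 0, -444/19, 111/38, 925/38]
R4 ← R4 + (18/19)·R2: [0, 0, -528/19, 66/19, 550/19]
R4 ← R4 − (44/37)·R3: [0, 0, 0, 0, 0]
3 nonzero rows, so rank(C) = 3.
C has 5 columns; by rank–nullity, nullity = 5 − 3 = 2.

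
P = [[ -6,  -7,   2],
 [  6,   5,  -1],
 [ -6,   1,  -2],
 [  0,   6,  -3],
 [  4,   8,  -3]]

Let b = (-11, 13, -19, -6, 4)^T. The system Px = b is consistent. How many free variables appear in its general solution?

1

Row reduce the augmented matrix [P | b].
R2 ← R2 + R1: [0, -2, 1, 2]
R3 ← R3 − R1: [0, 8, -4, -8]
R5 ← R5 + (2/3)·R1: [0, 10/3, -5/3, -10/3]
R3 ← R3 + (4)·R2: [0, 0, 0, 0]
R4 ← R4 + (3)·R2: [0, 0, 0, 0]
R5 ← R5 + (5/3)·R2: [0, 0, 0, 0]
The echelon form has 2 nonzero rows, and every pivot lies in the first 3 columns, so rank(P) = rank([P|b]) = 2.
The system is consistent.
Free variables = (unknowns) − (rank) = 3 − 2 = 1.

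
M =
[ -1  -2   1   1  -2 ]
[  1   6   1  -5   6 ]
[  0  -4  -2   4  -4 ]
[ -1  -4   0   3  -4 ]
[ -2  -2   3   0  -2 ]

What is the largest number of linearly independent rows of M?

Row reduce to echelon form.
R2 ← R2 + R1: [0, 4, 2, -4, 4]
R4 ← R4 − R1: [0, -2, -1, 2, -2]
R5 ← R5 − (2)·R1: [0, 2, 1, -2, 2]
R3 ← R3 + R2: [0, 0, 0, 0, 0]
R4 ← R4 + (1/2)·R2: [0, 0, 0, 0, 0]
R5 ← R5 − (1/2)·R2: [0, 0, 0, 0, 0]
Echelon form has 2 nonzero rows, so rank(M) = 2.
The rank gives the maximum number of linearly independent rows: 2.

2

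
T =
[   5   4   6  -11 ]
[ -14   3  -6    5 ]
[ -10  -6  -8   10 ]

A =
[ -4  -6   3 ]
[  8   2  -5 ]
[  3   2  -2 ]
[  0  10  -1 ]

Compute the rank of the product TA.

First compute TA:
[[ 30, -120,  -6],
 [ 62, 128, -50],
 [-32, 132,   6]]
Now row reduce the product.
R2 ← R2 − (31/15)·R1: [0, 376, -188/5]
R3 ← R3 + (16/15)·R1: [0, 4, -2/5]
R3 ← R3 − (1/94)·R2: [0, 0, 0]
2 nonzero rows, so rank(TA) = 2.

2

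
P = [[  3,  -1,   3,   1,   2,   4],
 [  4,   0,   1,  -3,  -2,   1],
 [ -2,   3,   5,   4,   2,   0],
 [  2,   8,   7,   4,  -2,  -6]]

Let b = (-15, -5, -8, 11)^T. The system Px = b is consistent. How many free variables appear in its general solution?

2

Row reduce the augmented matrix [P | b].
R2 ← R2 − (4/3)·R1: [0, 4/3, -3, -13/3, -14/3, -13/3, 15]
R3 ← R3 + (2/3)·R1: [0, 7/3, 7, 14/3, 10/3, 8/3, -18]
R4 ← R4 − (2/3)·R1: [0, 26/3, 5, 10/3, -10/3, -26/3, 21]
R3 ← R3 − (7/4)·R2: [0, 0, 49/4, 49/4, 23/2, 41/4, -177/4]
R4 ← R4 − (13/2)·R2: [0, 0, 49/2, 63/2, 27, 39/2, -153/2]
R4 ← R4 − (2)·R3: [0, 0, 0, 7, 4, -1, 12]
The echelon form has 4 nonzero rows, and every pivot lies in the first 6 columns, so rank(P) = rank([P|b]) = 4.
The system is consistent.
Free variables = (unknowns) − (rank) = 6 − 4 = 2.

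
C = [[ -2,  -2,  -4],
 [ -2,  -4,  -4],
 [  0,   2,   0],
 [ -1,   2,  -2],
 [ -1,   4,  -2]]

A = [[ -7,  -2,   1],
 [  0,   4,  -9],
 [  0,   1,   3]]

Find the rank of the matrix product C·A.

First compute CA:
[[ 14,  -8,   4],
 [ 14, -16,  22],
 [  0,   8, -18],
 [  7,   8, -25],
 [  7,  16, -43]]
Now row reduce the product.
R2 ← R2 − R1: [0, -8, 18]
R4 ← R4 − (1/2)·R1: [0, 12, -27]
R5 ← R5 − (1/2)·R1: [0, 20, -45]
R3 ← R3 + R2: [0, 0, 0]
R4 ← R4 + (3/2)·R2: [0, 0, 0]
R5 ← R5 + (5/2)·R2: [0, 0, 0]
2 nonzero rows, so rank(CA) = 2.

2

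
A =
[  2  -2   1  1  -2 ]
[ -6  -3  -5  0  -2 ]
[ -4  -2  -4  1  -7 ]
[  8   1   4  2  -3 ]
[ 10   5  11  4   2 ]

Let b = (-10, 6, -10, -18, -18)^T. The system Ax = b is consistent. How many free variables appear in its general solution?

Row reduce the augmented matrix [A | b].
R2 ← R2 + (3)·R1: [0, -9, -2, 3, -8, -24]
R3 ← R3 + (2)·R1: [0, -6, -2, 3, -11, -30]
R4 ← R4 − (4)·R1: [0, 9, 0, -2, 5, 22]
R5 ← R5 − (5)·R1: [0, 15, 6, -1, 12, 32]
R3 ← R3 − (2/3)·R2: [0, 0, -2/3, 1, -17/3, -14]
R4 ← R4 + R2: [0, 0, -2, 1, -3, -2]
R5 ← R5 + (5/3)·R2: [0, 0, 8/3, 4, -4/3, -8]
R4 ← R4 − (3)·R3: [0, 0, 0, -2, 14, 40]
R5 ← R5 + (4)·R3: [0, 0, 0, 8, -24, -64]
R5 ← R5 + (4)·R4: [0, 0, 0, 0, 32, 96]
The echelon form has 5 nonzero rows, and every pivot lies in the first 5 columns, so rank(A) = rank([A|b]) = 5.
The system is consistent.
Free variables = (unknowns) − (rank) = 5 − 5 = 0.

0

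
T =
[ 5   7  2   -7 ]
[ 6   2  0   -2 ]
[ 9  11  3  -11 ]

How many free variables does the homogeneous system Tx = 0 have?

2

Row reduce to echelon form.
R2 ← R2 − (6/5)·R1: [0, -32/5, -12/5, 32/5]
R3 ← R3 − (9/5)·R1: [0, -8/5, -3/5, 8/5]
R3 ← R3 − (1/4)·R2: [0, 0, 0, 0]
2 nonzero rows, so rank(T) = 2.
T has 4 columns; by rank–nullity, nullity = 4 − 2 = 2.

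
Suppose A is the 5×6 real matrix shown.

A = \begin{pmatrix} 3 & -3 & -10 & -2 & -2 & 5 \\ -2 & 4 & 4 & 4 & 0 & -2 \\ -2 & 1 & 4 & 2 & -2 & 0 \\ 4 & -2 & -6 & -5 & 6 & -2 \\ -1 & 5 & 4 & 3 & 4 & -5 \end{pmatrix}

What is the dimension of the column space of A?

Row reduce to echelon form.
R2 ← R2 + (2/3)·R1: [0, 2, -8/3, 8/3, -4/3, 4/3]
R3 ← R3 + (2/3)·R1: [0, -1, -8/3, 2/3, -10/3, 10/3]
R4 ← R4 − (4/3)·R1: [0, 2, 22/3, -7/3, 26/3, -26/3]
R5 ← R5 + (1/3)·R1: [0, 4, 2/3, 7/3, 10/3, -10/3]
R3 ← R3 + (1/2)·R2: [0, 0, -4, 2, -4, 4]
R4 ← R4 − R2: [0, 0, 10, -5, 10, -10]
R5 ← R5 − (2)·R2: [0, 0, 6, -3, 6, -6]
R4 ← R4 + (5/2)·R3: [0, 0, 0, 0, 0, 0]
R5 ← R5 + (3/2)·R3: [0, 0, 0, 0, 0, 0]
Echelon form has 3 nonzero rows, so rank(A) = 3.
The column space has dimension equal to the rank: 3.

3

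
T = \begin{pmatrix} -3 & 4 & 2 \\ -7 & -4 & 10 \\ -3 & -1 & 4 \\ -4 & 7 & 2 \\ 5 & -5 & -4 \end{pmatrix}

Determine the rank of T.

Row reduce to echelon form.
R2 ← R2 − (7/3)·R1: [0, -40/3, 16/3]
R3 ← R3 − R1: [0, -5, 2]
R4 ← R4 − (4/3)·R1: [0, 5/3, -2/3]
R5 ← R5 + (5/3)·R1: [0, 5/3, -2/3]
R3 ← R3 − (3/8)·R2: [0, 0, 0]
R4 ← R4 + (1/8)·R2: [0, 0, 0]
R5 ← R5 + (1/8)·R2: [0, 0, 0]
Echelon form has 2 nonzero rows, so rank(T) = 2.

2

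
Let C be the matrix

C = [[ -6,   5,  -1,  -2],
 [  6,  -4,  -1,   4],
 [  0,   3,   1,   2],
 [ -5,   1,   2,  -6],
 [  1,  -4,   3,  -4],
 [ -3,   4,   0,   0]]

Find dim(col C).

Row reduce to echelon form.
R2 ← R2 + R1: [0, 1, -2, 2]
R4 ← R4 − (5/6)·R1: [0, -19/6, 17/6, -13/3]
R5 ← R5 + (1/6)·R1: [0, -19/6, 17/6, -13/3]
R6 ← R6 − (1/2)·R1: [0, 3/2, 1/2, 1]
R3 ← R3 − (3)·R2: [0, 0, 7, -4]
R4 ← R4 + (19/6)·R2: [0, 0, -7/2, 2]
R5 ← R5 + (19/6)·R2: [0, 0, -7/2, 2]
R6 ← R6 − (3/2)·R2: [0, 0, 7/2, -2]
R4 ← R4 + (1/2)·R3: [0, 0, 0, 0]
R5 ← R5 + (1/2)·R3: [0, 0, 0, 0]
R6 ← R6 − (1/2)·R3: [0, 0, 0, 0]
Echelon form has 3 nonzero rows, so rank(C) = 3.
The column space has dimension equal to the rank: 3.

3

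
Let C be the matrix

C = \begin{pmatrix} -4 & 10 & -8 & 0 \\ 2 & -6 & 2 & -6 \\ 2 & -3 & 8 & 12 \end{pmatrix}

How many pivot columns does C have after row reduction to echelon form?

2

Row reduce to echelon form.
R2 ← R2 + (1/2)·R1: [0, -1, -2, -6]
R3 ← R3 + (1/2)·R1: [0, 2, 4, 12]
R3 ← R3 + (2)·R2: [0, 0, 0, 0]
Echelon form has 2 nonzero rows, so rank(C) = 2.
Each nonzero row contributes one pivot column: 2 pivot columns.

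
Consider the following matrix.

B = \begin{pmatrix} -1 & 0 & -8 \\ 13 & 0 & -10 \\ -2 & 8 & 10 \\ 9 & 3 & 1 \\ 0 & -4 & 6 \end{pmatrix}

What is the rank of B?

Row reduce to echelon form.
R2 ← R2 + (13)·R1: [0, 0, -114]
R3 ← R3 − (2)·R1: [0, 8, 26]
R4 ← R4 + (9)·R1: [0, 3, -71]
Swap R2 ↔ R3
R4 ← R4 − (3/8)·R2: [0, 0, -323/4]
R5 ← R5 + (1/2)·R2: [0, 0, 19]
R4 ← R4 − (17/24)·R3: [0, 0, 0]
R5 ← R5 + (1/6)·R3: [0, 0, 0]
Echelon form has 3 nonzero rows, so rank(B) = 3.

3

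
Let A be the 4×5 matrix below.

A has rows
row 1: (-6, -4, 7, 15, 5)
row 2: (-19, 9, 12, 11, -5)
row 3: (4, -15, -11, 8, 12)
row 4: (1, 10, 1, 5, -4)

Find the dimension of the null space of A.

Row reduce to echelon form.
R2 ← R2 − (19/6)·R1: [0, 65/3, -61/6, -73/2, -125/6]
R3 ← R3 + (2/3)·R1: [0, -53/3, -19/3, 18, 46/3]
R4 ← R4 + (1/6)·R1: [0, 28/3, 13/6, 15/2, -19/6]
R3 ← R3 + (53/65)·R2: [0, 0, -1901/130, -1529/130, -43/26]
R4 ← R4 − (28/65)·R2: [0, 0, 851/130, 3019/130, 151/26]
R4 ← R4 + (851/1901)·R3: [0, 0, 0, 34138/1901, 9633/1901]
4 nonzero rows, so rank(A) = 4.
A has 5 columns; by rank–nullity, nullity = 5 − 4 = 1.

1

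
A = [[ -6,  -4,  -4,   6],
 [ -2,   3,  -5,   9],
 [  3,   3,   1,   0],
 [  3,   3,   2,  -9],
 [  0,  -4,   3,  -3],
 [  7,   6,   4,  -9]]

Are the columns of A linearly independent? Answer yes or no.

Row reduce A to echelon form.
R2 ← R2 − (1/3)·R1: [0, 13/3, -11/3, 7]
R3 ← R3 + (1/2)·R1: [0, 1, -1, 3]
R4 ← R4 + (1/2)·R1: [0, 1, 0, -6]
R6 ← R6 + (7/6)·R1: [0, 4/3, -2/3, -2]
R3 ← R3 − (3/13)·R2: [0, 0, -2/13, 18/13]
R4 ← R4 − (3/13)·R2: [0, 0, 11/13, -99/13]
R5 ← R5 + (12/13)·R2: [0, 0, -5/13, 45/13]
R6 ← R6 − (4/13)·R2: [0, 0, 6/13, -54/13]
R4 ← R4 + (11/2)·R3: [0, 0, 0, 0]
R5 ← R5 − (5/2)·R3: [0, 0, 0, 0]
R6 ← R6 + (3)·R3: [0, 0, 0, 0]
3 pivots among 4 columns.
Only 3 < 4 pivot columns, so the columns are linearly dependent.

no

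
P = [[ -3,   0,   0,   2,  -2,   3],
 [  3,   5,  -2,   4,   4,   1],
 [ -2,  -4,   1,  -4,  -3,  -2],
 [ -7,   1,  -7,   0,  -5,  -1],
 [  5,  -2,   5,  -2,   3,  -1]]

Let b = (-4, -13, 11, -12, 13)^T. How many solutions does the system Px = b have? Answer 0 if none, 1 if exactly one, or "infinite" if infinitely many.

infinite

Row reduce the augmented matrix [P | b].
R2 ← R2 + R1: [0, 5, -2, 6, 2, 4, -17]
R3 ← R3 − (2/3)·R1: [0, -4, 1, -16/3, -5/3, -4, 41/3]
R4 ← R4 − (7/3)·R1: [0, 1, -7, -14/3, -1/3, -8, -8/3]
R5 ← R5 + (5/3)·R1: [0, -2, 5, 4/3, -1/3, 4, 19/3]
R3 ← R3 + (4/5)·R2: [0, 0, -3/5, -8/15, -1/15, -4/5, 1/15]
R4 ← R4 − (1/5)·R2: [0, 0, -33/5, -88/15, -11/15, -44/5, 11/15]
R5 ← R5 + (2/5)·R2: [0, 0, 21/5, 56/15, 7/15, 28/5, -7/15]
R4 ← R4 − (11)·R3: [0, 0, 0, 0, 0, 0, 0]
R5 ← R5 + (7)·R3: [0, 0, 0, 0, 0, 0, 0]
The echelon form has 3 nonzero rows, and every pivot lies in the first 6 columns, so rank(P) = rank([P|b]) = 3.
The system is consistent.
rank = 3 < 6 unknowns, so there are infinitely many solutions.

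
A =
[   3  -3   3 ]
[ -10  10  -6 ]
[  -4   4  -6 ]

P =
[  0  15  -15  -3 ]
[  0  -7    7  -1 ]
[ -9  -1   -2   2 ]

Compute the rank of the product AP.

First compute AP:
[[-27,  63, -72,   0],
 [ 54, -214, 232,   8],
 [ 54, -82, 100,  -4]]
Now row reduce the product.
R2 ← R2 + (2)·R1: [0, -88, 88, 8]
R3 ← R3 + (2)·R1: [0, 44, -44, -4]
R3 ← R3 + (1/2)·R2: [0, 0, 0, 0]
2 nonzero rows, so rank(AP) = 2.

2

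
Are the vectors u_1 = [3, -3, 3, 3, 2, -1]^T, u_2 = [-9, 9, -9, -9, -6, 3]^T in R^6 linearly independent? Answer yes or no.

Form the matrix with these vectors as rows and row reduce.
R2 ← R2 + (3)·R1: [0, 0, 0, 0, 0, 0]
1 nonzero row, so the 2 vectors span a space of dimension 1.
Since 1 < 2, the vectors are linearly dependent.

no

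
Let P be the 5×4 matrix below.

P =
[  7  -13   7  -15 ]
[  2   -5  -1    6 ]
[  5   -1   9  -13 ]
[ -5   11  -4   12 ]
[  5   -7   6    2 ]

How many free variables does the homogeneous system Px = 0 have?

Row reduce to echelon form.
R2 ← R2 − (2/7)·R1: [0, -9/7, -3, 72/7]
R3 ← R3 − (5/7)·R1: [0, 58/7, 4, -16/7]
R4 ← R4 + (5/7)·R1: [0, 12/7, 1, 9/7]
R5 ← R5 − (5/7)·R1: [0, 16/7, 1, 89/7]
R3 ← R3 + (58/9)·R2: [0, 0, -46/3, 64]
R4 ← R4 + (4/3)·R2: [0, 0, -3, 15]
R5 ← R5 + (16/9)·R2: [0, 0, -13/3, 31]
R4 ← R4 − (9/46)·R3: [0, 0, 0, 57/23]
R5 ← R5 − (13/46)·R3: [0, 0, 0, 297/23]
R5 ← R5 − (99/19)·R4: [0, 0, 0, 0]
4 nonzero rows, so rank(P) = 4.
P has 4 columns; by rank–nullity, nullity = 4 − 4 = 0.

0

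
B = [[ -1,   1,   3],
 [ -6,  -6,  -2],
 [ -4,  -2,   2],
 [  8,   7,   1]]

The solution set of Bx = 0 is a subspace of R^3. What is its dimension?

Row reduce to echelon form.
R2 ← R2 − (6)·R1: [0, -12, -20]
R3 ← R3 − (4)·R1: [0, -6, -10]
R4 ← R4 + (8)·R1: [0, 15, 25]
R3 ← R3 − (1/2)·R2: [0, 0, 0]
R4 ← R4 + (5/4)·R2: [0, 0, 0]
2 nonzero rows, so rank(B) = 2.
B has 3 columns; by rank–nullity, nullity = 3 − 2 = 1.

1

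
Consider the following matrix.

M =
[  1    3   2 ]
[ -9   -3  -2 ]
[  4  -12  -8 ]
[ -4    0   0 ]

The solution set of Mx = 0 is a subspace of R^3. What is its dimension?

Row reduce to echelon form.
R2 ← R2 + (9)·R1: [0, 24, 16]
R3 ← R3 − (4)·R1: [0, -24, -16]
R4 ← R4 + (4)·R1: [0, 12, 8]
R3 ← R3 + R2: [0, 0, 0]
R4 ← R4 − (1/2)·R2: [0, 0, 0]
2 nonzero rows, so rank(M) = 2.
M has 3 columns; by rank–nullity, nullity = 3 − 2 = 1.

1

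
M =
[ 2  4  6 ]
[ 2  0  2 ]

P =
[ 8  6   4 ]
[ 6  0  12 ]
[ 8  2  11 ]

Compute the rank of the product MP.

2

First compute MP:
[[ 88,  24, 122],
 [ 32,  16,  30]]
Now row reduce the product.
R2 ← R2 − (4/11)·R1: [0, 80/11, -158/11]
2 nonzero rows, so rank(MP) = 2.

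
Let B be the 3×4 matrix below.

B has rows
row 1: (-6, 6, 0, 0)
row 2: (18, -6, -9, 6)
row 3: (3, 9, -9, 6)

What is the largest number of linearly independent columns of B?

Row reduce to echelon form.
R2 ← R2 + (3)·R1: [0, 12, -9, 6]
R3 ← R3 + (1/2)·R1: [0, 12, -9, 6]
R3 ← R3 − R2: [0, 0, 0, 0]
Echelon form has 2 nonzero rows, so rank(B) = 2.
The rank gives the maximum number of linearly independent columns: 2.

2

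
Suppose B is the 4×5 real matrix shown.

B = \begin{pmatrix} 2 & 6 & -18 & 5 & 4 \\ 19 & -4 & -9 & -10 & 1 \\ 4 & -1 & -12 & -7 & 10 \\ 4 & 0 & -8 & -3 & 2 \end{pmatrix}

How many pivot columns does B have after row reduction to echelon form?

Row reduce to echelon form.
R2 ← R2 − (19/2)·R1: [0, -61, 162, -115/2, -37]
R3 ← R3 − (2)·R1: [0, -13, 24, -17, 2]
R4 ← R4 − (2)·R1: [0, -12, 28, -13, -6]
R3 ← R3 − (13/61)·R2: [0, 0, -642/61, -579/122, 603/61]
R4 ← R4 − (12/61)·R2: [0, 0, -236/61, -103/61, 78/61]
R4 ← R4 − (118/321)·R3: [0, 0, 0, 6/107, -252/107]
Echelon form has 4 nonzero rows, so rank(B) = 4.
Each nonzero row contributes one pivot column: 4 pivot columns.

4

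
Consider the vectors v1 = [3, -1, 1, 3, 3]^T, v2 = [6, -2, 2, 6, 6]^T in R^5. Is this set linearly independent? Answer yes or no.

Form the matrix with these vectors as rows and row reduce.
R2 ← R2 − (2)·R1: [0, 0, 0, 0, 0]
1 nonzero row, so the 2 vectors span a space of dimension 1.
Since 1 < 2, the vectors are linearly dependent.

no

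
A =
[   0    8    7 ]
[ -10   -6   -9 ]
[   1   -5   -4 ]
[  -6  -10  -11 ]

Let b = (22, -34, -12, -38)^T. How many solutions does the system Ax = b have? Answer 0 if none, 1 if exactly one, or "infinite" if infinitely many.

infinite

Row reduce the augmented matrix [A | b].
Swap R1 ↔ R2
R3 ← R3 + (1/10)·R1: [0, -28/5, -49/10, -77/5]
R4 ← R4 − (3/5)·R1: [0, -32/5, -28/5, -88/5]
R3 ← R3 + (7/10)·R2: [0, 0, 0, 0]
R4 ← R4 + (4/5)·R2: [0, 0, 0, 0]
The echelon form has 2 nonzero rows, and every pivot lies in the first 3 columns, so rank(A) = rank([A|b]) = 2.
The system is consistent.
rank = 2 < 3 unknowns, so there are infinitely many solutions.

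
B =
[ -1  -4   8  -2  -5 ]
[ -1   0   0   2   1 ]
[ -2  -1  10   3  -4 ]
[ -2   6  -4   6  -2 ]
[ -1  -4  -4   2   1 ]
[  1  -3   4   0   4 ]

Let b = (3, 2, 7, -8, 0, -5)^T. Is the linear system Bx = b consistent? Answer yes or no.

no

Row reduce the augmented matrix [B | b].
R2 ← R2 − R1: [0, 4, -8, 4, 6, -1]
R3 ← R3 − (2)·R1: [0, 7, -6, 7, 6, 1]
R4 ← R4 − (2)·R1: [0, 14, -20, 10, 8, -14]
R5 ← R5 − R1: [0, 0, -12, 4, 6, -3]
R6 ← R6 + R1: [0, -7, 12, -2, -1, -2]
R3 ← R3 − (7/4)·R2: [0, 0, 8, 0, -9/2, 11/4]
R4 ← R4 − (7/2)·R2: [0, 0, 8, -4, -13, -21/2]
R6 ← R6 + (7/4)·R2: [0, 0, -2, 5, 19/2, -15/4]
R4 ← R4 − R3: [0, 0, 0, -4, -17/2, -53/4]
R5 ← R5 + (3/2)·R3: [0, 0, 0, 4, -3/4, 9/8]
R6 ← R6 + (1/4)·R3: [0, 0, 0, 5, 67/8, -49/16]
R5 ← R5 + R4: [0, 0, 0, 0, -37/4, -97/8]
R6 ← R6 + (5/4)·R4: [0, 0, 0, 0, -9/4, -157/8]
R6 ← R6 − (9/37)·R5: [0, 0, 0, 0, 0, -617/37]
The echelon form has 6 nonzero rows; the last pivot sits in the augmented column, so rank(B) = 5 but rank([B|b]) = 6.
Since the ranks differ, the system is inconsistent.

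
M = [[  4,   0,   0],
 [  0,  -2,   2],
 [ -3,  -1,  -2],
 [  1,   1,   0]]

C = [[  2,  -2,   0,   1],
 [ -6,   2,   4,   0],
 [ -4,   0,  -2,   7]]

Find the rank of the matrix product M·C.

3

First compute MC:
[[  8,  -8,   0,   4],
 [  4,  -4, -12,  14],
 [  8,   4,   0, -17],
 [ -4,   0,   4,   1]]
Now row reduce the product.
R2 ← R2 − (1/2)·R1: [0, 0, -12, 12]
R3 ← R3 − R1: [0, 12, 0, -21]
R4 ← R4 + (1/2)·R1: [0, -4, 4, 3]
Swap R2 ↔ R3
R4 ← R4 + (1/3)·R2: [0, 0, 4, -4]
R4 ← R4 + (1/3)·R3: [0, 0, 0, 0]
3 nonzero rows, so rank(MC) = 3.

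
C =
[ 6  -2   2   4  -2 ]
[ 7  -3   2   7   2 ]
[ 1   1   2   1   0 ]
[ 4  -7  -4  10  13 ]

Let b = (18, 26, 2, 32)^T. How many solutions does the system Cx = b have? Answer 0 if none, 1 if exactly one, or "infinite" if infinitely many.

infinite

Row reduce the augmented matrix [C | b].
R2 ← R2 − (7/6)·R1: [0, -2/3, -1/3, 7/3, 13/3, 5]
R3 ← R3 − (1/6)·R1: [0, 4/3, 5/3, 1/3, 1/3, -1]
R4 ← R4 − (2/3)·R1: [0, -17/3, -16/3, 22/3, 43/3, 20]
R3 ← R3 + (2)·R2: [0, 0, 1, 5, 9, 9]
R4 ← R4 − (17/2)·R2: [0, 0, -5/2, -25/2, -45/2, -45/2]
R4 ← R4 + (5/2)·R3: [0, 0, 0, 0, 0, 0]
The echelon form has 3 nonzero rows, and every pivot lies in the first 5 columns, so rank(C) = rank([C|b]) = 3.
The system is consistent.
rank = 3 < 5 unknowns, so there are infinitely many solutions.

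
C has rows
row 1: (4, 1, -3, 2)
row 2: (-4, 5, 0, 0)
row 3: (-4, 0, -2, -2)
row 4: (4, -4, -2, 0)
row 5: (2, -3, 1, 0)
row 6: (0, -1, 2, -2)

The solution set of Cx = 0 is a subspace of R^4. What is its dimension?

Row reduce to echelon form.
R2 ← R2 + R1: [0, 6, -3, 2]
R3 ← R3 + R1: [0, 1, -5, 0]
R4 ← R4 − R1: [0, -5, 1, -2]
R5 ← R5 − (1/2)·R1: [0, -7/2, 5/2, -1]
R3 ← R3 − (1/6)·R2: [0, 0, -9/2, -1/3]
R4 ← R4 + (5/6)·R2: [0, 0, -3/2, -1/3]
R5 ← R5 + (7/12)·R2: [0, 0, 3/4, 1/6]
R6 ← R6 + (1/6)·R2: [0, 0, 3/2, -5/3]
R4 ← R4 − (1/3)·R3: [0, 0, 0, -2/9]
R5 ← R5 + (1/6)·R3: [0, 0, 0, 1/9]
R6 ← R6 + (1/3)·R3: [0, 0, 0, -16/9]
R5 ← R5 + (1/2)·R4: [0, 0, 0, 0]
R6 ← R6 − (8)·R4: [0, 0, 0, 0]
4 nonzero rows, so rank(C) = 4.
C has 4 columns; by rank–nullity, nullity = 4 − 4 = 0.

0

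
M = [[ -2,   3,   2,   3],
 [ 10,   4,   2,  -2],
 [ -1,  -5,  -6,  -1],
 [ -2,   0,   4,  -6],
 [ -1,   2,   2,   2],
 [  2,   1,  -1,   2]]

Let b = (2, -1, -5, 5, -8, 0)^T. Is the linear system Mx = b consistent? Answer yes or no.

Row reduce the augmented matrix [M | b].
R2 ← R2 + (5)·R1: [0, 19, 12, 13, 9]
R3 ← R3 − (1/2)·R1: [0, -13/2, -7, -5/2, -6]
R4 ← R4 − R1: [0, -3, 2, -9, 3]
R5 ← R5 − (1/2)·R1: [0, 1/2, 1, 1/2, -9]
R6 ← R6 + R1: [0, 4, 1, 5, 2]
R3 ← R3 + (13/38)·R2: [0, 0, -55/19, 37/19, -111/38]
R4 ← R4 + (3/19)·R2: [0, 0, 74/19, -132/19, 84/19]
R5 ← R5 − (1/38)·R2: [0, 0, 13/19, 3/19, -351/38]
R6 ← R6 − (4/19)·R2: [0, 0, -29/19, 43/19, 2/19]
R4 ← R4 + (74/55)·R3: [0, 0, 0, -238/55, 27/55]
R5 ← R5 + (13/55)·R3: [0, 0, 0, 34/55, -546/55]
R6 ← R6 − (29/55)·R3: [0, 0, 0, 68/55, 181/110]
R5 ← R5 + (1/7)·R4: [0, 0, 0, 0, -69/7]
R6 ← R6 + (2/7)·R4: [0, 0, 0, 0, 25/14]
R6 ← R6 + (25/138)·R5: [0, 0, 0, 0, 0]
The echelon form has 5 nonzero rows; the last pivot sits in the augmented column, so rank(M) = 4 but rank([M|b]) = 5.
Since the ranks differ, the system is inconsistent.

no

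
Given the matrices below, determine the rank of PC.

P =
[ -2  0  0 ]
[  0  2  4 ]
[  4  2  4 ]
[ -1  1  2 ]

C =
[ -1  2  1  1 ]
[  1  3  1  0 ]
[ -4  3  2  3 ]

First compute PC:
[[  2,  -4,  -2,  -2],
 [-14,  18,  10,  12],
 [-18,  26,  14,  16],
 [ -6,   7,   4,   5]]
Now row reduce the product.
R2 ← R2 + (7)·R1: [0, -10, -4, -2]
R3 ← R3 + (9)·R1: [0, -10, -4, -2]
R4 ← R4 + (3)·R1: [0, -5, -2, -1]
R3 ← R3 − R2: [0, 0, 0, 0]
R4 ← R4 − (1/2)·R2: [0, 0, 0, 0]
2 nonzero rows, so rank(PC) = 2.

2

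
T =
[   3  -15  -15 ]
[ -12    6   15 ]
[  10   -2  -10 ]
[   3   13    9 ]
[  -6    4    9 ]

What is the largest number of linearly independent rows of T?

Row reduce to echelon form.
R2 ← R2 + (4)·R1: [0, -54, -45]
R3 ← R3 − (10/3)·R1: [0, 48, 40]
R4 ← R4 − R1: [0, 28, 24]
R5 ← R5 + (2)·R1: [0, -26, -21]
R3 ← R3 + (8/9)·R2: [0, 0, 0]
R4 ← R4 + (14/27)·R2: [0, 0, 2/3]
R5 ← R5 − (13/27)·R2: [0, 0, 2/3]
Swap R3 ↔ R4
R5 ← R5 − R3: [0, 0, 0]
Echelon form has 3 nonzero rows, so rank(T) = 3.
The rank gives the maximum number of linearly independent rows: 3.

3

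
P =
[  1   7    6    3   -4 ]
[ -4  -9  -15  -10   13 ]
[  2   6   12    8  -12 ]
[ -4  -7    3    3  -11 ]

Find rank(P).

Row reduce to echelon form.
R2 ← R2 + (4)·R1: [0, 19, 9, 2, -3]
R3 ← R3 − (2)·R1: [0, -8, 0, 2, -4]
R4 ← R4 + (4)·R1: [0, 21, 27, 15, -27]
R3 ← R3 + (8/19)·R2: [0, 0, 72/19, 54/19, -100/19]
R4 ← R4 − (21/19)·R2: [0, 0, 324/19, 243/19, -450/19]
R4 ← R4 − (9/2)·R3: [0, 0, 0, 0, 0]
Echelon form has 3 nonzero rows, so rank(P) = 3.

3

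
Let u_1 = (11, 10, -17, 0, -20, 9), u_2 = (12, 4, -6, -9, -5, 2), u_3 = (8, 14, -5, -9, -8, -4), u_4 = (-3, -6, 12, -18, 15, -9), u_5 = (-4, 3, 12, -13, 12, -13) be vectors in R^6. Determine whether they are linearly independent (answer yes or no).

no

Form the matrix with these vectors as rows and row reduce.
R2 ← R2 − (12/11)·R1: [0, -76/11, 138/11, -9, 185/11, -86/11]
R3 ← R3 − (8/11)·R1: [0, 74/11, 81/11, -9, 72/11, -116/11]
R4 ← R4 + (3/11)·R1: [0, -36/11, 81/11, -18, 105/11, -72/11]
R5 ← R5 + (4/11)·R1: [0, 73/11, 64/11, -13, 52/11, -107/11]
R3 ← R3 + (37/38)·R2: [0, 0, 372/19, -675/38, 871/38, -345/19]
R4 ← R4 − (9/19)·R2: [0, 0, 27/19, -261/19, 30/19, -54/19]
R5 ← R5 + (73/76)·R2: [0, 0, 679/38, -1645/76, 1587/76, -655/38]
R4 ← R4 − (9/124)·R3: [0, 0, 0, -3087/248, -21/248, -189/124]
R5 ← R5 − (679/744)·R3: [0, 0, 0, -2695/496, -55/1488, -165/248]
R5 ← R5 − (55/126)·R4: [0, 0, 0, 0, 0, 0]
4 nonzero rows, so the 5 vectors span a space of dimension 4.
Since 4 < 5, the vectors are linearly dependent.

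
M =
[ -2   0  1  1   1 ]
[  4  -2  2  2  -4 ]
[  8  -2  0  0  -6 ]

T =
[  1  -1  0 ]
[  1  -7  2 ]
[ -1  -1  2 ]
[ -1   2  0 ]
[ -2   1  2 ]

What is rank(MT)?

First compute MT:
[[ -6,   4,   4],
 [  6,   8,  -8],
 [ 18,   0, -16]]
Now row reduce the product.
R2 ← R2 + R1: [0, 12, -4]
R3 ← R3 + (3)·R1: [0, 12, -4]
R3 ← R3 − R2: [0, 0, 0]
2 nonzero rows, so rank(MT) = 2.

2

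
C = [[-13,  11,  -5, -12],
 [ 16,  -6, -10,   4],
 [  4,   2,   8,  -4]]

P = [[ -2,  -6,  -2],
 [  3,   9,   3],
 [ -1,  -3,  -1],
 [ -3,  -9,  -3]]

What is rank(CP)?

1

First compute CP:
[[100, 300, 100],
 [-52, -156, -52],
 [  2,   6,   2]]
Now row reduce the product.
R2 ← R2 + (13/25)·R1: [0, 0, 0]
R3 ← R3 − (1/50)·R1: [0, 0, 0]
1 nonzero row, so rank(CP) = 1.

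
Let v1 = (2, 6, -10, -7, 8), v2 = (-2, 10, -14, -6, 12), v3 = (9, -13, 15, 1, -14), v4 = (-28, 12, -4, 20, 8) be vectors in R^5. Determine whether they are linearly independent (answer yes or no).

no

Form the matrix with these vectors as rows and row reduce.
R2 ← R2 + R1: [0, 16, -24, -13, 20]
R3 ← R3 − (9/2)·R1: [0, -40, 60, 65/2, -50]
R4 ← R4 + (14)·R1: [0, 96, -144, -78, 120]
R3 ← R3 + (5/2)·R2: [0, 0, 0, 0, 0]
R4 ← R4 − (6)·R2: [0, 0, 0, 0, 0]
2 nonzero rows, so the 4 vectors span a space of dimension 2.
Since 2 < 4, the vectors are linearly dependent.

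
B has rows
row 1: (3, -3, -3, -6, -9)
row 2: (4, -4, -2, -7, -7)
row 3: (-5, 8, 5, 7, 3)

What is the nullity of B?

2

Row reduce to echelon form.
R2 ← R2 − (4/3)·R1: [0, 0, 2, 1, 5]
R3 ← R3 + (5/3)·R1: [0, 3, 0, -3, -12]
Swap R2 ↔ R3
3 nonzero rows, so rank(B) = 3.
B has 5 columns; by rank–nullity, nullity = 5 − 3 = 2.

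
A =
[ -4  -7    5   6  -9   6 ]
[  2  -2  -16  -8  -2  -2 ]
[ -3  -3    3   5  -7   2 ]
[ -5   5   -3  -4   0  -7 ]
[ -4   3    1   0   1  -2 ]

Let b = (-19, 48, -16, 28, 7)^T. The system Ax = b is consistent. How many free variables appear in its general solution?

Row reduce the augmented matrix [A | b].
R2 ← R2 + (1/2)·R1: [0, -11/2, -27/2, -5, -13/2, 1, 77/2]
R3 ← R3 − (3/4)·R1: [0, 9/4, -3/4, 1/2, -1/4, -5/2, -7/4]
R4 ← R4 − (5/4)·R1: [0, 55/4, -37/4, -23/2, 45/4, -29/2, 207/4]
R5 ← R5 − R1: [0, 10, -4, -6, 10, -8, 26]
R3 ← R3 + (9/22)·R2: [0, 0, -69/11, -17/11, -32/11, -23/11, 14]
R4 ← R4 + (5/2)·R2: [0, 0, -43, -24, -5, -12, 148]
R5 ← R5 + (20/11)·R2: [0, 0, -314/11, -166/11, -20/11, -68/11, 96]
R4 ← R4 − (473/69)·R3: [0, 0, 0, -925/69, 1031/69, 7/3, 3590/69]
R5 ← R5 − (314/69)·R3: [0, 0, 0, -556/69, 788/69, 10/3, 2228/69]
R5 ← R5 − (556/925)·R4: [0, 0, 0, 0, 2256/925, 1786/925, 188/185]
The echelon form has 5 nonzero rows, and every pivot lies in the first 6 columns, so rank(A) = rank([A|b]) = 5.
The system is consistent.
Free variables = (unknowns) − (rank) = 6 − 5 = 1.

1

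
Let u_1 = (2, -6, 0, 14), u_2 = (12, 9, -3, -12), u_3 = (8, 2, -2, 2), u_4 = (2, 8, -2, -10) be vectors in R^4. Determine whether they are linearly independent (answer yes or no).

no

Form the matrix with these vectors as rows and row reduce.
R2 ← R2 − (6)·R1: [0, 45, -3, -96]
R3 ← R3 − (4)·R1: [0, 26, -2, -54]
R4 ← R4 − R1: [0, 14, -2, -24]
R3 ← R3 − (26/45)·R2: [0, 0, -4/15, 22/15]
R4 ← R4 − (14/45)·R2: [0, 0, -16/15, 88/15]
R4 ← R4 − (4)·R3: [0, 0, 0, 0]
3 nonzero rows, so the 4 vectors span a space of dimension 3.
Since 3 < 4, the vectors are linearly dependent.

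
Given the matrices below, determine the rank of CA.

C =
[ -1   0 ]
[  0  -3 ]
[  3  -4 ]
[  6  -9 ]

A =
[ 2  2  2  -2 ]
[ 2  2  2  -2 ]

1

First compute CA:
[[ -2,  -2,  -2,   2],
 [ -6,  -6,  -6,   6],
 [ -2,  -2,  -2,   2],
 [ -6,  -6,  -6,   6]]
Now row reduce the product.
R2 ← R2 − (3)·R1: [0, 0, 0, 0]
R3 ← R3 − R1: [0, 0, 0, 0]
R4 ← R4 − (3)·R1: [0, 0, 0, 0]
1 nonzero row, so rank(CA) = 1.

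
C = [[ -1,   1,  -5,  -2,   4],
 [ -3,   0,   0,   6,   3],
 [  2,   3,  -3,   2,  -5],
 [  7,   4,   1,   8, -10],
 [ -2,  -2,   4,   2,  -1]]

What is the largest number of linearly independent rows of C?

Row reduce to echelon form.
R2 ← R2 − (3)·R1: [0, -3, 15, 12, -9]
R3 ← R3 + (2)·R1: [0, 5, -13, -2, 3]
R4 ← R4 + (7)·R1: [0, 11, -34, -6, 18]
R5 ← R5 − (2)·R1: [0, -4, 14, 6, -9]
R3 ← R3 + (5/3)·R2: [0, 0, 12, 18, -12]
R4 ← R4 + (11/3)·R2: [0, 0, 21, 38, -15]
R5 ← R5 − (4/3)·R2: [0, 0, -6, -10, 3]
R4 ← R4 − (7/4)·R3: [0, 0, 0, 13/2, 6]
R5 ← R5 + (1/2)·R3: [0, 0, 0, -1, -3]
R5 ← R5 + (2/13)·R4: [0, 0, 0, 0, -27/13]
Echelon form has 5 nonzero rows, so rank(C) = 5.
The rank gives the maximum number of linearly independent rows: 5.

5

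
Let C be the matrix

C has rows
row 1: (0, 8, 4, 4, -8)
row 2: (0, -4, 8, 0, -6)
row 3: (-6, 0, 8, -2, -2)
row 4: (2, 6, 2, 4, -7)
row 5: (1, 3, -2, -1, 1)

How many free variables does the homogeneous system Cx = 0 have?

Row reduce to echelon form.
Swap R1 ↔ R3
R4 ← R4 + (1/3)·R1: [0, 6, 14/3, 10/3, -23/3]
R5 ← R5 + (1/6)·R1: [0, 3, -2/3, -4/3, 2/3]
R3 ← R3 + (2)·R2: [0, 0, 20, 4, -20]
R4 ← R4 + (3/2)·R2: [0, 0, 50/3, 10/3, -50/3]
R5 ← R5 + (3/4)·R2: [0, 0, 16/3, -4/3, -23/6]
R4 ← R4 − (5/6)·R3: [0, 0, 0, 0, 0]
R5 ← R5 − (4/15)·R3: [0, 0, 0, -12/5, 3/2]
Swap R4 ↔ R5
4 nonzero rows, so rank(C) = 4.
C has 5 columns; by rank–nullity, nullity = 5 − 4 = 1.

1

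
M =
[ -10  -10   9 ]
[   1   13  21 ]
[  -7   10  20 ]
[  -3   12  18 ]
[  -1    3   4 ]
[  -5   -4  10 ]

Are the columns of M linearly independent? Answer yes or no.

Row reduce M to echelon form.
R2 ← R2 + (1/10)·R1: [0, 12, 219/10]
R3 ← R3 − (7/10)·R1: [0, 17, 137/10]
R4 ← R4 − (3/10)·R1: [0, 15, 153/10]
R5 ← R5 − (1/10)·R1: [0, 4, 31/10]
R6 ← R6 − (1/2)·R1: [0, 1, 11/2]
R3 ← R3 − (17/12)·R2: [0, 0, -693/40]
R4 ← R4 − (5/4)·R2: [0, 0, -483/40]
R5 ← R5 − (1/3)·R2: [0, 0, -21/5]
R6 ← R6 − (1/12)·R2: [0, 0, 147/40]
R4 ← R4 − (23/33)·R3: [0, 0, 0]
R5 ← R5 − (8/33)·R3: [0, 0, 0]
R6 ← R6 + (7/33)·R3: [0, 0, 0]
3 pivots among 3 columns.
Every column is a pivot column, so the columns are linearly independent.

yes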